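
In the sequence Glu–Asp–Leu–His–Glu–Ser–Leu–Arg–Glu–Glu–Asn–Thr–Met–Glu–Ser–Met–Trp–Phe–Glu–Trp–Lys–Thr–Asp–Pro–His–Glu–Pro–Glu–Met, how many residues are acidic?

10

The acidic residues are Asp (D) and Glu (E), whose side chains end in a carboxylate group.
Matching residues: Glu1, Asp2, Glu5, Glu9, Glu10, Glu14, Glu19, Asp23, Glu26, Glu28.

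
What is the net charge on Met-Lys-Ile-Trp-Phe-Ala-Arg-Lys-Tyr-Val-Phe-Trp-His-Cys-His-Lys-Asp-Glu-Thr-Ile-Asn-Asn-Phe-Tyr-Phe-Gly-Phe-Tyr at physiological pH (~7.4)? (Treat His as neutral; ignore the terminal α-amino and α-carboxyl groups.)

+2

At pH ~7.4 the Lys and Arg side chains are protonated (+1), the Asp and Glu side chains are deprotonated (−1), and with His taken as neutral all other side chains carry no charge.
Positive (K, R): Lys2, Arg7, Lys8, Lys16 → +4.
Negative (D, E): Asp17, Glu18 → −2.
Net charge = (+4) + (−2) = +2.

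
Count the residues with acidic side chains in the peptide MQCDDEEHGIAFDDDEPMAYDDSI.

10

The acidic residues are Asp (D) and Glu (E), whose side chains end in a carboxylate group.
Matching residues: D4, D5, E6, E7, D13, D14, D15, E16, D21, D22.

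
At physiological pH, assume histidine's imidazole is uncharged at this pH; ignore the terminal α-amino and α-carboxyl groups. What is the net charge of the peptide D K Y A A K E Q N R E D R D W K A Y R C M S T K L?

+2

Near pH 7.4, K and R contribute +1 each, D and E contribute −1 each, and every other side chain (His included, as stated) is uncharged.
Positive (K, R): K2, K6, R10, R13, K16, R19, K24 → +7.
Negative (D, E): D1, E7, E11, D12, D14 → −5.
Net charge = (+7) + (−5) = +2.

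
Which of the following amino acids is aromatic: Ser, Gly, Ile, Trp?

F, W, and Y each carry an aromatic ring on the side chain.
Of the listed options, only Trp belongs to this group.

Trp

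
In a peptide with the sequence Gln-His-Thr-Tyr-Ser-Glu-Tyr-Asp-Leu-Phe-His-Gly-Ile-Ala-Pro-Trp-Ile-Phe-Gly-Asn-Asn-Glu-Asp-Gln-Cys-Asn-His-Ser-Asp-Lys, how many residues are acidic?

Only D (aspartate) and E (glutamate) carry a side-chain carboxylic acid.
Matching residues: Glu6, Asp8, Glu22, Asp23, Asp29.

5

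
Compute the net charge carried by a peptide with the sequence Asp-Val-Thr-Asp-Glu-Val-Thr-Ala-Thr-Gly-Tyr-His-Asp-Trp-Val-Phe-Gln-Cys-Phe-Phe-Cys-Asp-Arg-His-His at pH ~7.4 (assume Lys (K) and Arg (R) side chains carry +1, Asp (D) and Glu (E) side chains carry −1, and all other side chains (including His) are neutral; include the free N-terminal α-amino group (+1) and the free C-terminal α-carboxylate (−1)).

-4

Positive (K, R): Arg23 → +1.
Negative (D, E): Asp1, Asp4, Glu5, Asp13, Asp22 → −5.
The N-terminus (+1) and C-terminus (−1) cancel.
Net charge = (+1) + (−5) = −4.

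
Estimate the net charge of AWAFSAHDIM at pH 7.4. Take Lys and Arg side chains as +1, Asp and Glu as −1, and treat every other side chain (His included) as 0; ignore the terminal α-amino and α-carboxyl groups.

Positive (K, R): none → +0.
Negative (D, E): D8 → −1.
Net charge = (+0) + (−1) = −1.

-1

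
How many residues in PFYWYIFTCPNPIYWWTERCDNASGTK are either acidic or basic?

4

Acidic: D, E. Basic: H, K, R.
Acidic residues here: E18, D21 (2).
Basic residues here: R19, K27 (2).
The two groups share no amino acid, so total = 2 + 2 = 4.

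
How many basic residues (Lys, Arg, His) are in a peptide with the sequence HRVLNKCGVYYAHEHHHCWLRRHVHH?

Matching residues: H1, R2, K6, H13, H15, H16, H17, R21, R22, H23, H25, H26.

12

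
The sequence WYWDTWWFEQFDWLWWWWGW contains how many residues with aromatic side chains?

13

Phenylalanine (F), tryptophan (W), and tyrosine (Y) have aromatic ring side chains.
Matching residues: W1, Y2, W3, W6, W7, F8, F11, W13, W15, W16, W17, W18, W20.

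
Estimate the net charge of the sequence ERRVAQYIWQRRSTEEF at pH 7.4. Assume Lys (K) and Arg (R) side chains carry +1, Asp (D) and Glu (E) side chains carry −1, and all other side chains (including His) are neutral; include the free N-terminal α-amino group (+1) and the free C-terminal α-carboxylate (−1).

+1

Positive (K, R): R2, R3, R11, R12 → +4.
Negative (D, E): E1, E15, E16 → −3.
The N-terminus (+1) and C-terminus (−1) cancel.
Net charge = (+4) + (−3) = +1.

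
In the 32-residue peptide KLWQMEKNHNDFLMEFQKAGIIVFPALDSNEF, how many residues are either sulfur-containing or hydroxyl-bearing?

Sulfur-containing: C, M. Hydroxyl-bearing: S, T, Y.
Sulfur-containing residues here: M5, M14 (2).
Hydroxyl-bearing residues here: S29 (1).
The two groups share no amino acid, so total = 2 + 1 = 3.

3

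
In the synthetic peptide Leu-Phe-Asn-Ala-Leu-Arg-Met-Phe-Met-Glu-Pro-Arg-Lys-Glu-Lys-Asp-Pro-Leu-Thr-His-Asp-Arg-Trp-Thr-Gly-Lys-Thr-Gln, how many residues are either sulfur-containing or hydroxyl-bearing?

5

Sulfur-containing: C, M. Hydroxyl-bearing: S, T, Y.
Sulfur-containing residues here: Met7, Met9 (2).
Hydroxyl-bearing residues here: Thr19, Thr24, Thr27 (3).
The two groups share no amino acid, so total = 2 + 3 = 5.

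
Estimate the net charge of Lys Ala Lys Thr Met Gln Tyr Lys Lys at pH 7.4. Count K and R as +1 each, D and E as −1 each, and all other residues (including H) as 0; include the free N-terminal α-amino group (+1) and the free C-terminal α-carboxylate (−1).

Positive (K, R): Lys1, Lys3, Lys8, Lys9 → +4.
Negative (D, E): none → −0.
The N-terminus (+1) and C-terminus (−1) cancel.
Net charge = (+4) + (−0) = +4.

+4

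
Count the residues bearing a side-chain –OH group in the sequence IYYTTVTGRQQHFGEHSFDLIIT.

7

The –OH-bearing residues are Ser, Thr (aliphatic alcohols), and Tyr (phenol).
Matching residues: Y2, Y3, T4, T5, T7, S17, T23.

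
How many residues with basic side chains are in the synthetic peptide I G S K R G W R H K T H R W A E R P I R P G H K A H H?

Lysine (K), arginine (R), and histidine (H) have basic, nitrogen-containing side chains.
Matching residues: K4, R5, R8, H9, K10, H12, R13, R17, R20, H23, K24, H26, H27.

13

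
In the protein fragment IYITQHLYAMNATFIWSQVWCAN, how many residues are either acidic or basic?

Acidic: D, E. Basic: H, K, R.
Acidic residues here: none (0).
Basic residues here: H6 (1).
The two groups share no amino acid, so total = 0 + 1 = 1.

1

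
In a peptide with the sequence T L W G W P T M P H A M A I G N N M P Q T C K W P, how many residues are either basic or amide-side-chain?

Basic: H, K, R. Amide-side-chain: N, Q.
Basic residues here: H10, K23 (2).
Amide-side-chain residues here: N16, N17, Q20 (3).
The two groups share no amino acid, so total = 2 + 3 = 5.

5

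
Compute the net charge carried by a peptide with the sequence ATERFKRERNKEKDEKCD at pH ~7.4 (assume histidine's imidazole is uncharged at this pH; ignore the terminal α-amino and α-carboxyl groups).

Near pH 7.4, K and R contribute +1 each, D and E contribute −1 each, and every other side chain (His included, as stated) is uncharged.
Positive (K, R): R4, K6, R7, R9, K11, K13, K16 → +7.
Negative (D, E): E3, E8, E12, D14, E15, D18 → −6.
Net charge = (+7) + (−6) = +1.

+1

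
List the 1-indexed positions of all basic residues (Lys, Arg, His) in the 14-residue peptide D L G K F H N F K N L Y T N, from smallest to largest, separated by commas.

4, 6, 9

Matching residues: K4, H6, K9.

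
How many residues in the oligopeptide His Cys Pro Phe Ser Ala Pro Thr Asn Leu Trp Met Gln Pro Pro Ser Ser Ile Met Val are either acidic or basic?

1

Acidic: D, E. Basic: H, K, R.
Acidic residues here: none (0).
Basic residues here: His1 (1).
The two groups share no amino acid, so total = 0 + 1 = 1.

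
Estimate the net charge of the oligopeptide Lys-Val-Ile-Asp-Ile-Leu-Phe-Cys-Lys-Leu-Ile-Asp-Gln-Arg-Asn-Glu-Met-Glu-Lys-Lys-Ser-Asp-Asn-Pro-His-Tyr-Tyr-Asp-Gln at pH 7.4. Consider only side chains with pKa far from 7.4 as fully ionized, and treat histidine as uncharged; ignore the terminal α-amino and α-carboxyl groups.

The side chains ionized at physiological pH are Lys/Arg (+1) and Asp/Glu (−1); with His treated as neutral, nothing else contributes.
Positive (K, R): Lys1, Lys9, Arg14, Lys19, Lys20 → +5.
Negative (D, E): Asp4, Asp12, Glu16, Glu18, Asp22, Asp28 → −6.
Net charge = (+5) + (−6) = −1.

-1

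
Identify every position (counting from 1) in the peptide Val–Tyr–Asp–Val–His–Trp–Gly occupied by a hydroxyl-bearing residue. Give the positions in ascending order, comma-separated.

Serine (S), threonine (T), and tyrosine (Y) each carry a hydroxyl group on the side chain.
Matching residues: Tyr2.

2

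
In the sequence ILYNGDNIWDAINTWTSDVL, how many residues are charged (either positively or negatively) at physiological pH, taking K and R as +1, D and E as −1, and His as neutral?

Charged side chains at pH ~7.4: K, R (positive); D, E (negative).
Matching residues: D6, D10, D18.

3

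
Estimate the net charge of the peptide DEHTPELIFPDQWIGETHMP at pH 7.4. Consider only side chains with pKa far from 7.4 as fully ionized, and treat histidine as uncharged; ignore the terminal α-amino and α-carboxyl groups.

-5

Near pH 7.4, K and R contribute +1 each, D and E contribute −1 each, and every other side chain (His included, as stated) is uncharged.
Positive (K, R): none → +0.
Negative (D, E): D1, E2, E6, D11, E16 → −5.
Net charge = (+0) + (−5) = −5.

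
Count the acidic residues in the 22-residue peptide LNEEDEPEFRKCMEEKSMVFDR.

8

The acidic residues are Asp (D) and Glu (E), whose side chains end in a carboxylate group.
Matching residues: E3, E4, D5, E6, E8, E14, E15, D21.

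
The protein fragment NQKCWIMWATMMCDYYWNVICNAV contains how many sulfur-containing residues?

Cysteine (C, thiol) and methionine (M, thioether) are the two sulfur-containing amino acids.
Matching residues: C4, M7, M11, M12, C13, C21.

6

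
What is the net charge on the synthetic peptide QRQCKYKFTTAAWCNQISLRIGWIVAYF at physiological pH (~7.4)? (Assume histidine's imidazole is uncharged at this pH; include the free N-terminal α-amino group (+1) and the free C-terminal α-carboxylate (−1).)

The side chains ionized at physiological pH are Lys/Arg (+1) and Asp/Glu (−1); with His treated as neutral, nothing else contributes.
Positive (K, R): R2, K5, K7, R20 → +4.
Negative (D, E): none → −0.
The N-terminus (+1) and C-terminus (−1) cancel.
Net charge = (+4) + (−0) = +4.

+4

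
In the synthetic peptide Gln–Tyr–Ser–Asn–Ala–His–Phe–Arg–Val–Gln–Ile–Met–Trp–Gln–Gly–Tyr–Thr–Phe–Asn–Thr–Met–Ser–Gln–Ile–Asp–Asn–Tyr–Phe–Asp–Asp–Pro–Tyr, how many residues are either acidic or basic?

Acidic: D, E. Basic: H, K, R.
Acidic residues here: Asp25, Asp29, Asp30 (3).
Basic residues here: His6, Arg8 (2).
The two groups share no amino acid, so total = 3 + 2 = 5.

5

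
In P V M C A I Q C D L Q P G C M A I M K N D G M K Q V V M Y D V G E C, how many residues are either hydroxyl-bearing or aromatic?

Hydroxyl-bearing: S, T, Y. Aromatic: F, W, Y.
Hydroxyl-bearing residues here: Y29 (1).
Aromatic residues here: Y29 (1).
Y is in both groups, so the 1 Y residue must not be double-counted.
Total = 1 + 1 − 1 = 1.

1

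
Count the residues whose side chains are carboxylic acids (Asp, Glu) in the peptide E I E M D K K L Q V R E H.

4

Matching residues: E1, E3, D5, E12.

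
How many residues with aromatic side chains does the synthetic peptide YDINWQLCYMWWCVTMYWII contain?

7

The aromatic amino acids are Phe (F, benzyl), Trp (W, indole), and Tyr (Y, phenol).
Matching residues: Y1, W5, Y9, W11, W12, Y17, W18.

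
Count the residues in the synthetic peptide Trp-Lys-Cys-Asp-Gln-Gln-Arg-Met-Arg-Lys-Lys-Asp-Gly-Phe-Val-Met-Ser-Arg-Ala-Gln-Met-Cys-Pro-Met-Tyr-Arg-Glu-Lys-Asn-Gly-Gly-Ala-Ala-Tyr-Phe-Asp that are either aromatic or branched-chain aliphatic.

6

Aromatic: F, W, Y. Branched-chain aliphatic: I, L, V.
Aromatic residues here: Trp1, Phe14, Tyr25, Tyr34, Phe35 (5).
Branched-chain aliphatic residues here: Val15 (1).
The two groups share no amino acid, so total = 5 + 1 = 6.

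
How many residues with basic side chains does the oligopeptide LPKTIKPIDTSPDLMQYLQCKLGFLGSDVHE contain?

K, R, and H are the three residues with basic side chains (ε-amine, guanidinium, and imidazole respectively).
Matching residues: K3, K6, K21, H30.

4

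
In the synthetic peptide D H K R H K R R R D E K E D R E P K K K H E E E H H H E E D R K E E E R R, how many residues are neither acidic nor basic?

Acidic: D, E. Basic: K, R, H. All other residues are neither.
Matching residues: P17.

1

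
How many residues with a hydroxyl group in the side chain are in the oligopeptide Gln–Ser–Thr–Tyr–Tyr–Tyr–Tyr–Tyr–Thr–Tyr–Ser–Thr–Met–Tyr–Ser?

13

The –OH-bearing residues are Ser, Thr (aliphatic alcohols), and Tyr (phenol).
Matching residues: Ser2, Thr3, Tyr4, Tyr5, Tyr6, Tyr7, Tyr8, Thr9, Tyr10, Ser11, Thr12, Tyr14, Ser15.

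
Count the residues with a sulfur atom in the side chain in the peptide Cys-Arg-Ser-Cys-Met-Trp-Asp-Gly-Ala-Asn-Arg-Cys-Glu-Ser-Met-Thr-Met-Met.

7

Cysteine (C, thiol) and methionine (M, thioether) are the two sulfur-containing amino acids.
Matching residues: Cys1, Cys4, Met5, Cys12, Met15, Met17, Met18.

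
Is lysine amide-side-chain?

No

The amide-side-chain residues are Asn (N) and Gln (Q).
Lysine is not in this group.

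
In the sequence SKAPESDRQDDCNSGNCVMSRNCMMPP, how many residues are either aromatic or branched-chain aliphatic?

Aromatic: F, W, Y. Branched-chain aliphatic: I, L, V.
Aromatic residues here: none (0).
Branched-chain aliphatic residues here: V18 (1).
The two groups share no amino acid, so total = 0 + 1 = 1.

1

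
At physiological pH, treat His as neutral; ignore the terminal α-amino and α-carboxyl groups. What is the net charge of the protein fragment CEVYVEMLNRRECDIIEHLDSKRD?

-3

At pH ~7.4 the Lys and Arg side chains are protonated (+1), the Asp and Glu side chains are deprotonated (−1), and with His taken as neutral all other side chains carry no charge.
Positive (K, R): R10, R11, K22, R23 → +4.
Negative (D, E): E2, E6, E12, D14, E17, D20, D24 → −7.
Net charge = (+4) + (−7) = −3.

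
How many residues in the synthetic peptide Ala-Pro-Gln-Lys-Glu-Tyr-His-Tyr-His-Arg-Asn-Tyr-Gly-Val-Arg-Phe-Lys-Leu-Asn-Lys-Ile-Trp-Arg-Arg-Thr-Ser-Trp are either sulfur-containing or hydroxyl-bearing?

5

Sulfur-containing: C, M. Hydroxyl-bearing: S, T, Y.
Sulfur-containing residues here: none (0).
Hydroxyl-bearing residues here: Tyr6, Tyr8, Tyr12, Thr25, Ser26 (5).
The two groups share no amino acid, so total = 0 + 5 = 5.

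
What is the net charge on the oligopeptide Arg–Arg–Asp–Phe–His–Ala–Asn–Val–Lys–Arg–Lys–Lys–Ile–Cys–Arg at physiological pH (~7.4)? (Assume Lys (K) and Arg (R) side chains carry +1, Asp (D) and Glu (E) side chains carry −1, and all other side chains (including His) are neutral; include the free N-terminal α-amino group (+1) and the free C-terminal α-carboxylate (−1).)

+6

Positive (K, R): Arg1, Arg2, Lys9, Arg10, Lys11, Lys12, Arg15 → +7.
Negative (D, E): Asp3 → −1.
The N-terminus (+1) and C-terminus (−1) cancel.
Net charge = (+7) + (−1) = +6.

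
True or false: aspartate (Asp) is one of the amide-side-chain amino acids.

False

Only N (asparagine) and Q (glutamine) carry a side-chain carboxamide.
Aspartate is not in this group.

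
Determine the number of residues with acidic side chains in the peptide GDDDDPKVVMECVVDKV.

The acidic residues are Asp (D) and Glu (E), whose side chains end in a carboxylate group.
Matching residues: D2, D3, D4, D5, E11, D15.

6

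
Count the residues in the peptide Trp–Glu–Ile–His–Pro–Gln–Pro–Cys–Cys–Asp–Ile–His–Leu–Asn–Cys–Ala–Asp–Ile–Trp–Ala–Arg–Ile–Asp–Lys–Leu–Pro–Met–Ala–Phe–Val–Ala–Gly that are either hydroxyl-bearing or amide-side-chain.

Hydroxyl-bearing: S, T, Y. Amide-side-chain: N, Q.
Hydroxyl-bearing residues here: none (0).
Amide-side-chain residues here: Gln6, Asn14 (2).
The two groups share no amino acid, so total = 0 + 2 = 2.

2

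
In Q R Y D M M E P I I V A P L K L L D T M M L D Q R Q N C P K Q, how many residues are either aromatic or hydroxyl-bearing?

2

Aromatic: F, W, Y. Hydroxyl-bearing: S, T, Y.
Aromatic residues here: Y3 (1).
Hydroxyl-bearing residues here: Y3, T19 (2).
Y is in both groups, so the 1 Y residue must not be double-counted.
Total = 1 + 2 − 1 = 2.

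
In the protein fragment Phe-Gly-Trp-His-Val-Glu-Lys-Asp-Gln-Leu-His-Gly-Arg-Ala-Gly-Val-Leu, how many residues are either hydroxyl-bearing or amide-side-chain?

Hydroxyl-bearing: S, T, Y. Amide-side-chain: N, Q.
Hydroxyl-bearing residues here: none (0).
Amide-side-chain residues here: Gln9 (1).
The two groups share no amino acid, so total = 0 + 1 = 1.

1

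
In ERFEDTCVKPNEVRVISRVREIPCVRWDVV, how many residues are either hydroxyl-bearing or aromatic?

Hydroxyl-bearing: S, T, Y. Aromatic: F, W, Y.
Hydroxyl-bearing residues here: T6, S17 (2).
Aromatic residues here: F3, W27 (2).
(Y belongs to both groups, but none appear in this sequence.) Total = 2 + 2 = 4.

4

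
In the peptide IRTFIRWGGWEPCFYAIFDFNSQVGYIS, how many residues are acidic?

2

Only D (aspartate) and E (glutamate) carry a side-chain carboxylic acid.
Matching residues: E11, D19.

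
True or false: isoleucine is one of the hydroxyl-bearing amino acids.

Serine (S), threonine (T), and tyrosine (Y) each carry a hydroxyl group on the side chain.
Isoleucine is not in this group.

False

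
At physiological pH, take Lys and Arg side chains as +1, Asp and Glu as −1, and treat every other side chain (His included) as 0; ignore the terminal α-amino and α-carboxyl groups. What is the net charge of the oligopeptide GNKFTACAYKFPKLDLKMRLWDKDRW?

+4

Positive (K, R): K3, K10, K13, K17, R19, K23, R25 → +7.
Negative (D, E): D15, D22, D24 → −3.
Net charge = (+7) + (−3) = +4.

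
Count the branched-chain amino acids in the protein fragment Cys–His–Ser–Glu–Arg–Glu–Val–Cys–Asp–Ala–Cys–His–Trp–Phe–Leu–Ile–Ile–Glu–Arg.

Valine (V), leucine (L), and isoleucine (I) are the branched-chain amino acids.
Matching residues: Val7, Leu15, Ile16, Ile17.

4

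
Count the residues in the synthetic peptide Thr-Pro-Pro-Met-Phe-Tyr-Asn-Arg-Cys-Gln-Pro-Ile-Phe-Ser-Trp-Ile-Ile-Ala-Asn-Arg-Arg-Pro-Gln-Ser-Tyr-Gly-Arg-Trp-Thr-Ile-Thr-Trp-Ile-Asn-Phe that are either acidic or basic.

Acidic: D, E. Basic: H, K, R.
Acidic residues here: none (0).
Basic residues here: Arg8, Arg20, Arg21, Arg27 (4).
The two groups share no amino acid, so total = 0 + 4 = 4.

4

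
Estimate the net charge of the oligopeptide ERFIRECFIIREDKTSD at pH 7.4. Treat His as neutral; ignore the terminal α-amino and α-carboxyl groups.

At pH ~7.4 the Lys and Arg side chains are protonated (+1), the Asp and Glu side chains are deprotonated (−1), and with His taken as neutral all other side chains carry no charge.
Positive (K, R): R2, R5, R11, K14 → +4.
Negative (D, E): E1, E6, E12, D13, D17 → −5.
Net charge = (+4) + (−5) = −1.

-1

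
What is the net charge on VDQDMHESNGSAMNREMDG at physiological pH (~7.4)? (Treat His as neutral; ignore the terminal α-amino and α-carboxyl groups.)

-4

The side chains ionized at physiological pH are Lys/Arg (+1) and Asp/Glu (−1); with His treated as neutral, nothing else contributes.
Positive (K, R): R15 → +1.
Negative (D, E): D2, D4, E7, E16, D18 → −5.
Net charge = (+1) + (−5) = −4.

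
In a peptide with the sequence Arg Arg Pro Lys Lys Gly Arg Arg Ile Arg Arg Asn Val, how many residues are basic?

8

Lysine (K), arginine (R), and histidine (H) have basic, nitrogen-containing side chains.
Matching residues: Arg1, Arg2, Lys4, Lys5, Arg7, Arg8, Arg10, Arg11.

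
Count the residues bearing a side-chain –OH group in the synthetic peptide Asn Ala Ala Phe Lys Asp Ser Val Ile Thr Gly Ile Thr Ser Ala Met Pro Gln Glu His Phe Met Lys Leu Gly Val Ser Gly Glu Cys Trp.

S, T, and Y are the three residues with a side-chain hydroxyl.
Matching residues: Ser7, Thr10, Thr13, Ser14, Ser27.

5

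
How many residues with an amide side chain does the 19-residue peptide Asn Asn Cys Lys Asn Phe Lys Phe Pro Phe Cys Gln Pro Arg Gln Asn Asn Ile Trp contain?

The amide-side-chain residues are Asn (N) and Gln (Q).
Matching residues: Asn1, Asn2, Asn5, Gln12, Gln15, Asn16, Asn17.

7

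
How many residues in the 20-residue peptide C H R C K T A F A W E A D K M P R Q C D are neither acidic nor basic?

12

Acidic: D, E. Basic: K, R, H. All other residues are neither.
Matching residues: C1, C4, T6, A7, F8, A9, W10, A12, M15, P16, Q18, C19.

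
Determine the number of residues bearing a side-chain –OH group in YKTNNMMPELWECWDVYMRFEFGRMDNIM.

3

Serine (S), threonine (T), and tyrosine (Y) each carry a hydroxyl group on the side chain.
Matching residues: Y1, T3, Y17.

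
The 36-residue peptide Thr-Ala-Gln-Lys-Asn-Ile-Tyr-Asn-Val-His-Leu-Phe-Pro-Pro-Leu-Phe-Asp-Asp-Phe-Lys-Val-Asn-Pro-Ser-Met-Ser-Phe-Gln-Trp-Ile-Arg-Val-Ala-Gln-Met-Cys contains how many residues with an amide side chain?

Asparagine (N) and glutamine (Q) have uncharged amide side chains.
Matching residues: Gln3, Asn5, Asn8, Asn22, Gln28, Gln34.

6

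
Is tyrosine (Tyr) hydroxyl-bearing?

S, T, and Y are the three residues with a side-chain hydroxyl.
Tyrosine is in this group.

Yes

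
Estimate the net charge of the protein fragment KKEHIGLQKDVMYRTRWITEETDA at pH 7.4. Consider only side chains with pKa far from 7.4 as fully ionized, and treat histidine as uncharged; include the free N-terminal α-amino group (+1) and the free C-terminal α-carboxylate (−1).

0

Near pH 7.4, K and R contribute +1 each, D and E contribute −1 each, and every other side chain (His included, as stated) is uncharged.
Positive (K, R): K1, K2, K9, R14, R16 → +5.
Negative (D, E): E3, D10, E20, E21, D23 → −5.
The N-terminus (+1) and C-terminus (−1) cancel.
Net charge = (+5) + (−5) = 0.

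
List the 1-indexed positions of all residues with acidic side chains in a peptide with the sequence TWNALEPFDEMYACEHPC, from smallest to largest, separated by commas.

The acidic residues are Asp (D) and Glu (E), whose side chains end in a carboxylate group.
Matching residues: E6, D9, E10, E15.

6, 9, 10, 15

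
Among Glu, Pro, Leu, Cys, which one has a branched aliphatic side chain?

The BCAAs are Val, Leu, and Ile — aliphatic side chains with a branch point.
Of the listed options, only Leu belongs to this group.

Leu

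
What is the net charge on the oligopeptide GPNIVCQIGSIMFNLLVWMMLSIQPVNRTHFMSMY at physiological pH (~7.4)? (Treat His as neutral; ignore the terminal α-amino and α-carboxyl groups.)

Near pH 7.4, K and R contribute +1 each, D and E contribute −1 each, and every other side chain (His included, as stated) is uncharged.
Positive (K, R): R28 → +1.
Negative (D, E): none → −0.
Net charge = (+1) + (−0) = +1.

+1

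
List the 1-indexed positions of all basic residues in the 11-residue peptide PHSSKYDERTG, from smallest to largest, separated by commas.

The basic amino acids are Lys (K), Arg (R), and His (H).
Matching residues: H2, K5, R9.

2, 5, 9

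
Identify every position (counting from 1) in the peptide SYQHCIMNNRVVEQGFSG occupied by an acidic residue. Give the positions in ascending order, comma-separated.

13

Only D (aspartate) and E (glutamate) carry a side-chain carboxylic acid.
Matching residues: E13.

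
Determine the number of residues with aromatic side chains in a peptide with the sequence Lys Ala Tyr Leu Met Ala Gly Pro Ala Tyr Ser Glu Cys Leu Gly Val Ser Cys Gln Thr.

F, W, and Y each carry an aromatic ring on the side chain.
Matching residues: Tyr3, Tyr10.

2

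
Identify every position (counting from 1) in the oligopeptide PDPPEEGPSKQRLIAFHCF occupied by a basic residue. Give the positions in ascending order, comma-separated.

10, 12, 17

K, R, and H are the three residues with basic side chains (ε-amine, guanidinium, and imidazole respectively).
Matching residues: K10, R12, H17.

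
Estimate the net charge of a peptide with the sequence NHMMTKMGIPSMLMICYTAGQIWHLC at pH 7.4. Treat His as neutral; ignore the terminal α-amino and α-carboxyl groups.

+1

The side chains ionized at physiological pH are Lys/Arg (+1) and Asp/Glu (−1); with His treated as neutral, nothing else contributes.
Positive (K, R): K6 → +1.
Negative (D, E): none → −0.
Net charge = (+1) + (−0) = +1.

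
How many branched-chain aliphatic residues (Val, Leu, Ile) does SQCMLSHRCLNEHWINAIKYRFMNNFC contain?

Matching residues: L5, L10, I15, I18.

4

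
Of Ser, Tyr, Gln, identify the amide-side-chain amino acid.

Asparagine (N) and glutamine (Q) have uncharged amide side chains.
Of the listed options, only Gln belongs to this group.

Gln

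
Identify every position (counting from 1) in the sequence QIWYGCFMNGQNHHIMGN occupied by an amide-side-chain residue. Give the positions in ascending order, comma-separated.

1, 9, 11, 12, 18

Matching residues: Q1, N9, Q11, N12, N18.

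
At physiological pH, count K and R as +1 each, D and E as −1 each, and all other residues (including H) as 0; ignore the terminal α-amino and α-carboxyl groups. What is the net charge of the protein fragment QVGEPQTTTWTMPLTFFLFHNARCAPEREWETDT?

Positive (K, R): R23, R28 → +2.
Negative (D, E): E4, E27, E29, E31, D33 → −5.
Net charge = (+2) + (−5) = −3.

-3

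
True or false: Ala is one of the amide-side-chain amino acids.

Only N (asparagine) and Q (glutamine) carry a side-chain carboxamide.
Alanine is not in this group.

False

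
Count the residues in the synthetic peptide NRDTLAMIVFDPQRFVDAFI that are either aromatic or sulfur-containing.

4

Aromatic: F, W, Y. Sulfur-containing: C, M.
Aromatic residues here: F10, F15, F19 (3).
Sulfur-containing residues here: M7 (1).
The two groups share no amino acid, so total = 3 + 1 = 4.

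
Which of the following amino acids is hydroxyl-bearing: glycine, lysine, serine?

serine

Serine (S), threonine (T), and tyrosine (Y) each carry a hydroxyl group on the side chain.
Of the listed options, only serine belongs to this group.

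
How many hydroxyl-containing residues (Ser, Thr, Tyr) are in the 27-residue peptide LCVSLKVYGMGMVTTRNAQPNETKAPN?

Matching residues: S4, Y8, T14, T15, T23.

5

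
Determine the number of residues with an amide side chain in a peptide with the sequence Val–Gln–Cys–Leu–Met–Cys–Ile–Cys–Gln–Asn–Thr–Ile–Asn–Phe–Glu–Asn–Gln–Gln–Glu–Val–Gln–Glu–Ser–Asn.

9

The amide-side-chain residues are Asn (N) and Gln (Q).
Matching residues: Gln2, Gln9, Asn10, Asn13, Asn16, Gln17, Gln18, Gln21, Asn24.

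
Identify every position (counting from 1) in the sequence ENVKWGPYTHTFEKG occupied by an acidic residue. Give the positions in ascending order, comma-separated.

1, 13

Only D (aspartate) and E (glutamate) carry a side-chain carboxylic acid.
Matching residues: E1, E13.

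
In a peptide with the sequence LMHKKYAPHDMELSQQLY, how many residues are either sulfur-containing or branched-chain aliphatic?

5

Sulfur-containing: C, M. Branched-chain aliphatic: I, L, V.
Sulfur-containing residues here: M2, M11 (2).
Branched-chain aliphatic residues here: L1, L13, L17 (3).
The two groups share no amino acid, so total = 2 + 3 = 5.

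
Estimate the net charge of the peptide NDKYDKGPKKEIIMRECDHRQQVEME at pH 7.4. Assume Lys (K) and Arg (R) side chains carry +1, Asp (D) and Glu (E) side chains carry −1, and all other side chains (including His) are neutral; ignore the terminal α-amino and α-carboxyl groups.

-1

Positive (K, R): K3, K6, K9, K10, R15, R20 → +6.
Negative (D, E): D2, D5, E11, E16, D18, E24, E26 → −7.
Net charge = (+6) + (−7) = −1.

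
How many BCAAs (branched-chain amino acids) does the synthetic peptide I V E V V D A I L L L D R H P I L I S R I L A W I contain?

14

V, L, and I make up the branched-chain aliphatic group.
Matching residues: I1, V2, V4, V5, I8, L9, L10, L11, I16, L17, I18, I21, L22, I25.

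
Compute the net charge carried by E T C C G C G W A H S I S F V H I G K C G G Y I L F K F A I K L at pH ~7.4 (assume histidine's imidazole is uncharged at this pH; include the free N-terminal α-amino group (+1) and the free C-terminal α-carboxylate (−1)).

+2

The side chains ionized at physiological pH are Lys/Arg (+1) and Asp/Glu (−1); with His treated as neutral, nothing else contributes.
Positive (K, R): K19, K27, K31 → +3.
Negative (D, E): E1 → −1.
The N-terminus (+1) and C-terminus (−1) cancel.
Net charge = (+3) + (−1) = +2.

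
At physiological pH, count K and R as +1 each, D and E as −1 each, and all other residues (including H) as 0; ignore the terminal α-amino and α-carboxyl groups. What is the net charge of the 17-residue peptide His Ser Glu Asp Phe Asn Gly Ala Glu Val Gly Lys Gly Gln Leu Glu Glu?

-4

Positive (K, R): Lys12 → +1.
Negative (D, E): Glu3, Asp4, Glu9, Glu16, Glu17 → −5.
Net charge = (+1) + (−5) = −4.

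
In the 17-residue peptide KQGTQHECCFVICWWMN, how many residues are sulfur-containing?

The sulfur-bearing residues are cysteine (–SH) and methionine (–S–CH₃).
Matching residues: C8, C9, C13, M16.

4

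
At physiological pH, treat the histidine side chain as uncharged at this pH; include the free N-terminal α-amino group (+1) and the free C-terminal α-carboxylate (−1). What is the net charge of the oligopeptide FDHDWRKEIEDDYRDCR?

-3

At pH ~7.4 the Lys and Arg side chains are protonated (+1), the Asp and Glu side chains are deprotonated (−1), and with His taken as neutral all other side chains carry no charge.
Positive (K, R): R6, K7, R14, R17 → +4.
Negative (D, E): D2, D4, E8, E10, D11, D12, D15 → −7.
The N-terminus (+1) and C-terminus (−1) cancel.
Net charge = (+4) + (−7) = −3.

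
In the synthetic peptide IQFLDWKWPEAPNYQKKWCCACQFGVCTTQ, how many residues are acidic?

Only D (aspartate) and E (glutamate) carry a side-chain carboxylic acid.
Matching residues: D5, E10.

2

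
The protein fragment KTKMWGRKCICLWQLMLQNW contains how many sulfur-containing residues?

4

Cysteine (C, thiol) and methionine (M, thioether) are the two sulfur-containing amino acids.
Matching residues: M4, C9, C11, M16.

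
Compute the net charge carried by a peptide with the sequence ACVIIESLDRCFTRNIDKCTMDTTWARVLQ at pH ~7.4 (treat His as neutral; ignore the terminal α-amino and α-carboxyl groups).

At pH ~7.4 the Lys and Arg side chains are protonated (+1), the Asp and Glu side chains are deprotonated (−1), and with His taken as neutral all other side chains carry no charge.
Positive (K, R): R10, R14, K18, R27 → +4.
Negative (D, E): E6, D9, D17, D22 → −4.
Net charge = (+4) + (−4) = 0.

0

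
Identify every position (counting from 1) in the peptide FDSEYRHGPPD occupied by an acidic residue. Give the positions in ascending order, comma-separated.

Only D (aspartate) and E (glutamate) carry a side-chain carboxylic acid.
Matching residues: D2, E4, D11.

2, 4, 11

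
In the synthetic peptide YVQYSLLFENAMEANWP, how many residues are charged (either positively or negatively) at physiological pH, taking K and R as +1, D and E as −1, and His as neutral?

Charged side chains at pH ~7.4: K, R (positive); D, E (negative).
Matching residues: E9, E13.

2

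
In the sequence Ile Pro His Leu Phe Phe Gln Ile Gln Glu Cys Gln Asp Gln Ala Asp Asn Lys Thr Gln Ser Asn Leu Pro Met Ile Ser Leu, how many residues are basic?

2

K, R, and H are the three residues with basic side chains (ε-amine, guanidinium, and imidazole respectively).
Matching residues: His3, Lys18.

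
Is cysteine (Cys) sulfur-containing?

The sulfur-bearing residues are cysteine (–SH) and methionine (–S–CH₃).
Cysteine is in this group.

Yes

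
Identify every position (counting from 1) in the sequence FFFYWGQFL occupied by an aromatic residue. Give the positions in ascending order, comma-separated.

1, 2, 3, 4, 5, 8

F, W, and Y each carry an aromatic ring on the side chain.
Matching residues: F1, F2, F3, Y4, W5, F8.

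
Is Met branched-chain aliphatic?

Valine (V), leucine (L), and isoleucine (I) are the branched-chain amino acids.
Methionine is not in this group.

No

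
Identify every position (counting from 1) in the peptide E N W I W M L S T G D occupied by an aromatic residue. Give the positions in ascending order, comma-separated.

The aromatic amino acids are Phe (F, benzyl), Trp (W, indole), and Tyr (Y, phenol).
Matching residues: W3, W5.

3, 5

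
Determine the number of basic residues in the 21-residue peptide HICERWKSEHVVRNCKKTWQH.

8

Lysine (K), arginine (R), and histidine (H) have basic, nitrogen-containing side chains.
Matching residues: H1, R5, K7, H10, R13, K16, K17, H21.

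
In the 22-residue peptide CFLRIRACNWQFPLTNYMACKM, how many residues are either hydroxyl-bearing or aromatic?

Hydroxyl-bearing: S, T, Y. Aromatic: F, W, Y.
Hydroxyl-bearing residues here: T15, Y17 (2).
Aromatic residues here: F2, W10, F12, Y17 (4).
Y is in both groups, so the 1 Y residue must not be double-counted.
Total = 2 + 4 − 1 = 5.

5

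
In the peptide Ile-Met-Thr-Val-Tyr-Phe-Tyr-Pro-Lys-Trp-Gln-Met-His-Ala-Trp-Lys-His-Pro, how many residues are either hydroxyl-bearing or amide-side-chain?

4

Hydroxyl-bearing: S, T, Y. Amide-side-chain: N, Q.
Hydroxyl-bearing residues here: Thr3, Tyr5, Tyr7 (3).
Amide-side-chain residues here: Gln11 (1).
The two groups share no amino acid, so total = 3 + 1 = 4.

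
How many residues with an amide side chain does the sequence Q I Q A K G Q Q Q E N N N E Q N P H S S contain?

Only N (asparagine) and Q (glutamine) carry a side-chain carboxamide.
Matching residues: Q1, Q3, Q7, Q8, Q9, N11, N12, N13, Q15, N16.

10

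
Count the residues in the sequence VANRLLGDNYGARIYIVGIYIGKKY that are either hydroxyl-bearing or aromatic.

4

Hydroxyl-bearing: S, T, Y. Aromatic: F, W, Y.
Hydroxyl-bearing residues here: Y10, Y15, Y20, Y25 (4).
Aromatic residues here: Y10, Y15, Y20, Y25 (4).
Y is in both groups, so the 4 Y residues must not be double-counted.
Total = 4 + 4 − 4 = 4.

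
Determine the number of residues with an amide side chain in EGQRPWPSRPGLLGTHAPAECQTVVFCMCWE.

2

Asparagine (N) and glutamine (Q) have uncharged amide side chains.
Matching residues: Q3, Q22.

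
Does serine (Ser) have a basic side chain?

The basic amino acids are Lys (K), Arg (R), and His (H).
Serine is not in this group.

No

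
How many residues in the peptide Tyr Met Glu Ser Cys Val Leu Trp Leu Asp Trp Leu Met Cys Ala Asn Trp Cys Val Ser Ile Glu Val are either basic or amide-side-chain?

1

Basic: H, K, R. Amide-side-chain: N, Q.
Basic residues here: none (0).
Amide-side-chain residues here: Asn16 (1).
The two groups share no amino acid, so total = 0 + 1 = 1.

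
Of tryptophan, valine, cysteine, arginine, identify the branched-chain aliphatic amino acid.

valine

The BCAAs are Val, Leu, and Ile — aliphatic side chains with a branch point.
Of the listed options, only valine belongs to this group.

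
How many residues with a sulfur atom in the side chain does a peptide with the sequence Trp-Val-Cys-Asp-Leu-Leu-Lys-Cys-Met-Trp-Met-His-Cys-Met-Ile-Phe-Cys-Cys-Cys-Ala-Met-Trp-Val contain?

Only Cys (C) and Met (M) have a sulfur atom in the side chain.
Matching residues: Cys3, Cys8, Met9, Met11, Cys13, Met14, Cys17, Cys18, Cys19, Met21.

10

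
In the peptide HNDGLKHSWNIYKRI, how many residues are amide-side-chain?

2

The amide-side-chain residues are Asn (N) and Gln (Q).
Matching residues: N2, N10.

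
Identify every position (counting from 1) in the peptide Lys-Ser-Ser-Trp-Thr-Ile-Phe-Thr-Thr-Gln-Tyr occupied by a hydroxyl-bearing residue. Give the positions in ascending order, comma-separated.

2, 3, 5, 8, 9, 11

The –OH-bearing residues are Ser, Thr (aliphatic alcohols), and Tyr (phenol).
Matching residues: Ser2, Ser3, Thr5, Thr8, Thr9, Tyr11.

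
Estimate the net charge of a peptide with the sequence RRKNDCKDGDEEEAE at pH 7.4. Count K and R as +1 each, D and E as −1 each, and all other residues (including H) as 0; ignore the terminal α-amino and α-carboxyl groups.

-3

Positive (K, R): R1, R2, K3, K7 → +4.
Negative (D, E): D5, D8, D10, E11, E12, E13, E15 → −7.
Net charge = (+4) + (−7) = −3.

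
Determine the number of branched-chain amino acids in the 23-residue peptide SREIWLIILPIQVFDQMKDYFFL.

V, L, and I make up the branched-chain aliphatic group.
Matching residues: I4, L6, I7, I8, L9, I11, V13, L23.

8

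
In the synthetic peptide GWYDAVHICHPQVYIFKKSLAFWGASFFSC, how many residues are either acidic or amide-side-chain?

2

Acidic: D, E. Amide-side-chain: N, Q.
Acidic residues here: D4 (1).
Amide-side-chain residues here: Q12 (1).
The two groups share no amino acid, so total = 1 + 1 = 2.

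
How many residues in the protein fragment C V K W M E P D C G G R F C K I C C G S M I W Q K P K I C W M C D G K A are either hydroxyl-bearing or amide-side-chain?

2

Hydroxyl-bearing: S, T, Y. Amide-side-chain: N, Q.
Hydroxyl-bearing residues here: S20 (1).
Amide-side-chain residues here: Q24 (1).
The two groups share no amino acid, so total = 1 + 1 = 2.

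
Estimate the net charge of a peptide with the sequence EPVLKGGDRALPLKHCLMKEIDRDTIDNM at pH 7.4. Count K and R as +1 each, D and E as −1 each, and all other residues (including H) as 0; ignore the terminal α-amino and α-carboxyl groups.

-1

Positive (K, R): K5, R9, K14, K19, R23 → +5.
Negative (D, E): E1, D8, E20, D22, D24, D27 → −6.
Net charge = (+5) + (−6) = −1.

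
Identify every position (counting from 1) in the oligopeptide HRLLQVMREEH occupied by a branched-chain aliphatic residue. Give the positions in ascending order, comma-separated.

The BCAAs are Val, Leu, and Ile — aliphatic side chains with a branch point.
Matching residues: L3, L4, V6.

3, 4, 6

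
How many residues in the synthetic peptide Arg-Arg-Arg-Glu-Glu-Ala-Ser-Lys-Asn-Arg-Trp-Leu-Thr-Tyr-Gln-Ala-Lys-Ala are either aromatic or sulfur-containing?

2

Aromatic: F, W, Y. Sulfur-containing: C, M.
Aromatic residues here: Trp11, Tyr14 (2).
Sulfur-containing residues here: none (0).
The two groups share no amino acid, so total = 2 + 0 = 2.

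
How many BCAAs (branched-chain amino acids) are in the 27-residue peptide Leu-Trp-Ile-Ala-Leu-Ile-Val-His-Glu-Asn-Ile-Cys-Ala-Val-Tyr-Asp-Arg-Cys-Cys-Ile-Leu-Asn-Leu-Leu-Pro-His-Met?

Valine (V), leucine (L), and isoleucine (I) are the branched-chain amino acids.
Matching residues: Leu1, Ile3, Leu5, Ile6, Val7, Ile11, Val14, Ile20, Leu21, Leu23, Leu24.

11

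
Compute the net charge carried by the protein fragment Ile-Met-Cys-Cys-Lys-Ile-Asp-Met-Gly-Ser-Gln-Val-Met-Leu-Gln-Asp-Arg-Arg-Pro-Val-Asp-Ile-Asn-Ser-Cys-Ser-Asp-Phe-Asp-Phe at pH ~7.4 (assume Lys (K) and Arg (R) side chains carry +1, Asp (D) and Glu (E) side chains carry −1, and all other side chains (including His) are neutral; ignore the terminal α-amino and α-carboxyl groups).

-2

Positive (K, R): Lys5, Arg17, Arg18 → +3.
Negative (D, E): Asp7, Asp16, Asp21, Asp27, Asp29 → −5.
Net charge = (+3) + (−5) = −2.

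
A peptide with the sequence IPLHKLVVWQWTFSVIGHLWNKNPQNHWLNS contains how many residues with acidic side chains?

Aspartate (D) and glutamate (E) have carboxylic-acid side chains and are the acidic amino acids.
None of the 31 residues belong to this group.

0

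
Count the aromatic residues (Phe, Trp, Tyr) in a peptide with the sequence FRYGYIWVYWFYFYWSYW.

13

Matching residues: F1, Y3, Y5, W7, Y9, W10, F11, Y12, F13, Y14, W15, Y17, W18.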